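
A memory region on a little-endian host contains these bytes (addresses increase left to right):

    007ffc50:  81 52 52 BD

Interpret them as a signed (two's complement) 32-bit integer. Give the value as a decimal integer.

Little-endian stores the least-significant byte at the lowest address.
Reassemble most-significant byte first: BD 52 52 81 → 0xBD525281.
Top bit is set, so as a signed 32-bit value this is 0xBD525281 − 2^32 = -1118678399.

-1118678399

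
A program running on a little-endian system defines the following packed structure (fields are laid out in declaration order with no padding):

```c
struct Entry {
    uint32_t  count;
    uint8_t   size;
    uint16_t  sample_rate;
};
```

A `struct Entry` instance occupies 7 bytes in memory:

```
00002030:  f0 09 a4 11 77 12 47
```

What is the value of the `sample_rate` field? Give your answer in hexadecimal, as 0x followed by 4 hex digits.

`sample_rate` follows `count` (4 B), `size` (1 B), so it starts at offset 4 + 1 = 5 and occupies 2 bytes.
Bytes at offsets 5..6: 12 47.
Little-endian: lowest address holds the least-significant byte.
Reassemble most-significant byte first: 47 12 → 0x4712.

0x4712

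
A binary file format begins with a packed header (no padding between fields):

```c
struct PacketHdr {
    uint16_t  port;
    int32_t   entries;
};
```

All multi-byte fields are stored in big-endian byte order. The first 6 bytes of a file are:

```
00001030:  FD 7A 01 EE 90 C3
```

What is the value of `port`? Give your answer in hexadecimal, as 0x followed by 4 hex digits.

0xFD7A

`port` is the first field, at byte offset 0, occupying 2 bytes.
Bytes at offsets 0..1: FD 7A.
Big-endian: lowest address holds the most-significant byte.
The bytes are already most-significant first: 0xFD7A.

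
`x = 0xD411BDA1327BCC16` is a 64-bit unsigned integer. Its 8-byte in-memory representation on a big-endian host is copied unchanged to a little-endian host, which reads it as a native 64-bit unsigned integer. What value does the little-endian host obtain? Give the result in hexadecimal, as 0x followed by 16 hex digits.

0x16CC7B32A1BD11D4

Stored big-endian, the bytes at ascending addresses are D4 11 BD A1 32 7B CC 16.
Read back as little-endian, the first byte is least significant, giving 0x16CC7B32A1BD11D4.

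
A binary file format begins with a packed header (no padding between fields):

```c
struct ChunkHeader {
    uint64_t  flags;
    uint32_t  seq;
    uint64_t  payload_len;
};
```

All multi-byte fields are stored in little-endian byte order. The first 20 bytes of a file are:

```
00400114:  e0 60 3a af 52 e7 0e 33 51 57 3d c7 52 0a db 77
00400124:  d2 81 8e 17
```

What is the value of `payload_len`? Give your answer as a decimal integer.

1697436850519214674

`payload_len` follows `flags` (8 B), `seq` (4 B), so it starts at offset 8 + 4 = 12 and occupies 8 bytes.
Bytes at offsets 12..19: 52 0A DB 77 D2 81 8E 17.
Little-endian: lowest address holds the least-significant byte.
Reassemble most-significant byte first: 17 8E 81 D2 77 DB 0A 52 → 0x178E81D277DB0A52.
0x178E81D277DB0A52 = 1697436850519214674.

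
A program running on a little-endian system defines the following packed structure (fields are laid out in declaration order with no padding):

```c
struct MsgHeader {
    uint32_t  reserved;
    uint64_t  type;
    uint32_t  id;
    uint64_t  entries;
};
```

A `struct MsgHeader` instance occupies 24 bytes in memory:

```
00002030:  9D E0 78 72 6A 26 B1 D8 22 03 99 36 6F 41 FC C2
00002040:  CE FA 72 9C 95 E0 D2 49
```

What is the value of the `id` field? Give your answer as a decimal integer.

3271311727

`id` follows `reserved` (4 B), `type` (8 B), so it starts at offset 4 + 8 = 12 and occupies 4 bytes.
Bytes at offsets 12..15: 6F 41 FC C2.
Little-endian: lowest address holds the least-significant byte.
Reassemble most-significant byte first: C2 FC 41 6F → 0xC2FC416F.
0xC2FC416F = 3271311727.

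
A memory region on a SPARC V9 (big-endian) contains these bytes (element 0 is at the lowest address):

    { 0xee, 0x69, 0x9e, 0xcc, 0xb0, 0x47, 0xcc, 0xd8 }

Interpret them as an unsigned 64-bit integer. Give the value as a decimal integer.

17179436855549480152

Big-endian stores the most-significant byte at the lowest address.
The bytes are already most-significant first: 0xEE699ECCB047CCD8.
0xEE699ECCB047CCD8 = 17179436855549480152.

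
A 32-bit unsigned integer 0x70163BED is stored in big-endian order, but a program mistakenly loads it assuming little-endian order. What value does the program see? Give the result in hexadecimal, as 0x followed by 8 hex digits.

0xED3B1670

Stored big-endian, the bytes at ascending addresses are 70 16 3B ED.
Read back as little-endian, the first byte is least significant, giving 0xED3B1670.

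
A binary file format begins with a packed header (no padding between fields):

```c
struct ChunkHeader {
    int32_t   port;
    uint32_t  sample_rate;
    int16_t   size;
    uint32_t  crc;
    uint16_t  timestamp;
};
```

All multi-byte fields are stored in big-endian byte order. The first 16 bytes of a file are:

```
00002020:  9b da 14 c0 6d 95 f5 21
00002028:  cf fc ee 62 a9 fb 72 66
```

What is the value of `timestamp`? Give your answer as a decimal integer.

`timestamp` follows `port` (4 B), `sample_rate` (4 B), `size` (2 B), `crc` (4 B), so it starts at offset 4 + 4 + 2 + 4 = 14 and occupies 2 bytes.
Bytes at offsets 14..15: 72 66.
In big-endian order the high byte comes first in memory.
The bytes are already most-significant first: 0x7266.
0x7266 = 29286.

29286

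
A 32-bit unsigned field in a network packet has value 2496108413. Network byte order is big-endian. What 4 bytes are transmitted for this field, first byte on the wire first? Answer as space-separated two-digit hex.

94 C7 97 7D

2496108413 in hexadecimal, padded to 32 bits, is 0x94C7977D.
Split into bytes (most-significant first): 94 C7 97 7D.
Big-endian: lowest address holds the most-significant byte.
So the memory order matches the most-significant-first order: 94 C7 97 7D.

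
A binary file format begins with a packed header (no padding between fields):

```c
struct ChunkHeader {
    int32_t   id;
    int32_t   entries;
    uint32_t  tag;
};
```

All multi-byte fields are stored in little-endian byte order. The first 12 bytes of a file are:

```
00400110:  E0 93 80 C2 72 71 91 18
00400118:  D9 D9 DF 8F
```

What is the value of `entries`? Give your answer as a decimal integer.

`entries` follows `id` (4 bytes), so it starts at byte offset 4 and occupies 4 bytes.
Bytes at offsets 4..7: 72 71 91 18.
Little-endian stores the least-significant byte at the lowest address.
Reassemble most-significant byte first: 18 91 71 72 → 0x18917172.
0x18917172 = 412184946.

412184946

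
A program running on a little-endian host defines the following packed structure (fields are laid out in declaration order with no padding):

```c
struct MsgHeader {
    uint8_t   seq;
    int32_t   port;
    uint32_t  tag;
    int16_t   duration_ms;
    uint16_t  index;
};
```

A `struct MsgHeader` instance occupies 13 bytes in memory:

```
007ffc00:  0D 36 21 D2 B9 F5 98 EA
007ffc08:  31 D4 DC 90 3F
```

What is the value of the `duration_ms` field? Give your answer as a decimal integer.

`duration_ms` follows `seq` (1 B), `port` (4 B), `tag` (4 B), so it starts at offset 1 + 4 + 4 = 9 and occupies 2 bytes.
Bytes at offsets 9..10: D4 DC.
Little-endian: lowest address holds the least-significant byte.
Reassemble most-significant byte first: DC D4 → 0xDCD4.
Top bit is set, so as a signed 16-bit value this is 0xDCD4 − 2^16 = -9004.

-9004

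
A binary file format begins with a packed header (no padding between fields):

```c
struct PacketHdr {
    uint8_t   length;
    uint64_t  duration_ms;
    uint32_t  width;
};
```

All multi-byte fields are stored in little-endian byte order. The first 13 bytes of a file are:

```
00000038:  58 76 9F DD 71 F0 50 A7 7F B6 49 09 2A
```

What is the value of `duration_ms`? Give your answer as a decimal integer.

9198409757560250230

`duration_ms` follows `length` (1 byte), so it starts at byte offset 1 and occupies 8 bytes.
Bytes at offsets 1..8: 76 9F DD 71 F0 50 A7 7F.
Little-endian stores the least-significant byte at the lowest address.
Reassemble most-significant byte first: 7F A7 50 F0 71 DD 9F 76 → 0x7FA750F071DD9F76.
0x7FA750F071DD9F76 = 9198409757560250230.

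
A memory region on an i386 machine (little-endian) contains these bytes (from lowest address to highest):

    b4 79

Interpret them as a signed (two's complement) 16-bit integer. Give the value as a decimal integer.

31156

Little-endian: lowest address holds the least-significant byte.
Reassemble most-significant byte first: 79 B4 → 0x79B4.
0x79B4 = 31156.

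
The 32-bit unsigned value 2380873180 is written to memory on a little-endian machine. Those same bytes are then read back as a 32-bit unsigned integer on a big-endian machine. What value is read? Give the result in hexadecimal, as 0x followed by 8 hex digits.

0xDC3DE98D

2380873180 in 32-bit hexadecimal is 0x8DE93DDC.
Stored little-endian, the bytes at ascending addresses are DC 3D E9 8D.
Read back as big-endian, the last byte is least significant, giving 0xDC3DE98D.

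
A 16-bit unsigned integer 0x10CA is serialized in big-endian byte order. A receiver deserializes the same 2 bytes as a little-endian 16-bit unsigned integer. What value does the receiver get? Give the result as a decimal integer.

51728

Stored big-endian, the bytes at ascending addresses are 10 CA.
Read back as little-endian, the first byte is least significant, giving 0xCA10.
0xCA10 = 51728.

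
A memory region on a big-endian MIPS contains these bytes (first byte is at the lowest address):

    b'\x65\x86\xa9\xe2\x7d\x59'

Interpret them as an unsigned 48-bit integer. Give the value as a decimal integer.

Big-endian stores the most-significant byte at the lowest address.
The bytes are already most-significant first: 0x6586A9E27D59.
0x6586A9E27D59 = 111629050215769.

111629050215769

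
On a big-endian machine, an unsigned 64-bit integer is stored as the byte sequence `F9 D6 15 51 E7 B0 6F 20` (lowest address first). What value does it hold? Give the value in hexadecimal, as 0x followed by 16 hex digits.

Big-endian: lowest address holds the most-significant byte.
The bytes are already most-significant first: 0xF9D61551E7B06F20.

0xF9D61551E7B06F20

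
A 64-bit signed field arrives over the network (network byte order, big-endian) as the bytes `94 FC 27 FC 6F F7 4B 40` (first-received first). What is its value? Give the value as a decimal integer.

Big-endian stores the most-significant byte at the lowest address.
The bytes are already most-significant first: 0x94FC27FC6FF74B40.
Top bit is set, so as a signed 64-bit value this is 0x94FC27FC6FF74B40 − 2^64 = -7711244496801412288.

-7711244496801412288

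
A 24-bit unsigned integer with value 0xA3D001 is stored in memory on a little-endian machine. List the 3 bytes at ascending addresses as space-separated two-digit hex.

Split into bytes (most-significant first): A3 D0 01.
Little-endian: lowest address holds the least-significant byte.
So at ascending addresses the bytes are 01 D0 A3.

01 D0 A3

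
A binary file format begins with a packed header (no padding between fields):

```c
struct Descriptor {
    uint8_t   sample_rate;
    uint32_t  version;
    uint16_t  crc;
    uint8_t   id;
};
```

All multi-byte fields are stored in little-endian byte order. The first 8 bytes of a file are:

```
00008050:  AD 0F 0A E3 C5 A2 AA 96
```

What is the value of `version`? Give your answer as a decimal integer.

3319990799

`version` follows `sample_rate` (1 byte), so it starts at byte offset 1 and occupies 4 bytes.
Bytes at offsets 1..4: 0F 0A E3 C5.
Little-endian: lowest address holds the least-significant byte.
Reassemble most-significant byte first: C5 E3 0A 0F → 0xC5E30A0F.
0xC5E30A0F = 3319990799.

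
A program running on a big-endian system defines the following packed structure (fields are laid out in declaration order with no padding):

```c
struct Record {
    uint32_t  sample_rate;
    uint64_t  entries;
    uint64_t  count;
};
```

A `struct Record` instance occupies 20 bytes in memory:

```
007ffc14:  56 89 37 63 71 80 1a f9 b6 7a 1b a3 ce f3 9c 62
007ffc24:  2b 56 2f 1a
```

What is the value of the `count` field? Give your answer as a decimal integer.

14912434736601640730

`count` follows `sample_rate` (4 B), `entries` (8 B), so it starts at offset 4 + 8 = 12 and occupies 8 bytes.
Bytes at offsets 12..19: CE F3 9C 62 2B 56 2F 1A.
Big-endian stores the most-significant byte at the lowest address.
The bytes are already most-significant first: 0xCEF39C622B562F1A.
0xCEF39C622B562F1A = 14912434736601640730.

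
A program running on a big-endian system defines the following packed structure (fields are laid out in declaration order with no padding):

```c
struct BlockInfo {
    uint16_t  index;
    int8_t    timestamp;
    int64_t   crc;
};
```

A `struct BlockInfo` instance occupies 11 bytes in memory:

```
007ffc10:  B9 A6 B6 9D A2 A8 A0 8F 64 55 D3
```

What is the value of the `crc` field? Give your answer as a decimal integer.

`crc` follows `index` (2 B), `timestamp` (1 B), so it starts at offset 2 + 1 = 3 and occupies 8 bytes.
Bytes at offsets 3..10: 9D A2 A8 A0 8F 64 55 D3.
Big-endian stores the most-significant byte at the lowest address.
The bytes are already most-significant first: 0x9DA2A8A08F6455D3.
Top bit is set, so as a signed 64-bit value this is 0x9DA2A8A08F6455D3 − 2^64 = -7087917455973788205.

-7087917455973788205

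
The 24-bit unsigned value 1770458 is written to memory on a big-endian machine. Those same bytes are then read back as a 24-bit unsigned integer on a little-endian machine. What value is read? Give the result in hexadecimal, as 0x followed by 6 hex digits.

1770458 in 24-bit hexadecimal is 0x1B03DA.
Stored big-endian, the bytes at ascending addresses are 1B 03 DA.
Read back as little-endian, the first byte is least significant, giving 0xDA031B.

0xDA031B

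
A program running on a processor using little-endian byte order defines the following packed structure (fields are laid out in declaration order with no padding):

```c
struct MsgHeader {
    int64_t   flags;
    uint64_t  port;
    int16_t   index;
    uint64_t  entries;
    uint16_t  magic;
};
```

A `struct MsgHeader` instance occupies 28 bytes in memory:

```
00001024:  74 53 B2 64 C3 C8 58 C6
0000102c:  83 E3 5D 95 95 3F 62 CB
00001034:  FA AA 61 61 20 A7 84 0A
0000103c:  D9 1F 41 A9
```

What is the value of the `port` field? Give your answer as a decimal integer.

14655346049105650563

`port` follows `flags` (8 bytes), so it starts at byte offset 8 and occupies 8 bytes.
Bytes at offsets 8..15: 83 E3 5D 95 95 3F 62 CB.
Little-endian: lowest address holds the least-significant byte.
Reassemble most-significant byte first: CB 62 3F 95 95 5D E3 83 → 0xCB623F95955DE383.
0xCB623F95955DE383 = 14655346049105650563.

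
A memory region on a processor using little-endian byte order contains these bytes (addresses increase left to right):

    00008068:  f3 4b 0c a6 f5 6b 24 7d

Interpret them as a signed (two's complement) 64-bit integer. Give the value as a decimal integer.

9017451056699558899

Little-endian stores the least-significant byte at the lowest address.
Reassemble most-significant byte first: 7D 24 6B F5 A6 0C 4B F3 → 0x7D246BF5A60C4BF3.
0x7D246BF5A60C4BF3 = 9017451056699558899.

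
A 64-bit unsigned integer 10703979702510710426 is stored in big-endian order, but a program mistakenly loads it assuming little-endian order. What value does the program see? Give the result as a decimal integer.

10703979702510710426 in 64-bit hexadecimal is 0x948C2CD3CB246E9A.
Stored big-endian, the bytes at ascending addresses are 94 8C 2C D3 CB 24 6E 9A.
Read back as little-endian, the first byte is least significant, giving 0x9A6E24CBD32C8C94.
0x9A6E24CBD32C8C94 = 11127872187118947476.

11127872187118947476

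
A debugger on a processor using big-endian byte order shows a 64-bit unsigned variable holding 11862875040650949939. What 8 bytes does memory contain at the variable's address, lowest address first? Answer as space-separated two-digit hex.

A4 A1 65 FF 4C D8 F5 33

11862875040650949939 in hexadecimal, padded to 64 bits, is 0xA4A165FF4CD8F533.
Split into bytes (most-significant first): A4 A1 65 FF 4C D8 F5 33.
Big-endian stores the most-significant byte at the lowest address.
So the memory order matches the most-significant-first order: A4 A1 65 FF 4C D8 F5 33.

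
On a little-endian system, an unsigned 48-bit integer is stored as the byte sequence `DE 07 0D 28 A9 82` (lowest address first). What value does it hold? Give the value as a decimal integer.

143663033026526

In little-endian order the low byte comes first in memory.
Reassemble most-significant byte first: 82 A9 28 0D 07 DE → 0x82A9280D07DE.
0x82A9280D07DE = 143663033026526.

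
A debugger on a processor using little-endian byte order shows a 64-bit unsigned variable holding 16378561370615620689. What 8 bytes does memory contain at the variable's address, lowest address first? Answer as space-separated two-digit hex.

51 A4 7A 0B CA 56 4C E3

16378561370615620689 in hexadecimal, padded to 64 bits, is 0xE34C56CA0B7AA451.
Split into bytes (most-significant first): E3 4C 56 CA 0B 7A A4 51.
Little-endian stores the least-significant byte at the lowest address.
So at ascending addresses the bytes are 51 A4 7A 0B CA 56 4C E3.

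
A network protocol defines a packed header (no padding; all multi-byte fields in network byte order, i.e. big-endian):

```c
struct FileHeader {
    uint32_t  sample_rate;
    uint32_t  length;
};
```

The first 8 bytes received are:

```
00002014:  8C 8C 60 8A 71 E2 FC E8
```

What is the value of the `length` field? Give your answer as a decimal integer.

`length` follows `sample_rate` (4 bytes), so it starts at byte offset 4 and occupies 4 bytes.
Bytes at offsets 4..7: 71 E2 FC E8.
In big-endian order the high byte comes first in memory.
The bytes are already most-significant first: 0x71E2FCE8.
0x71E2FCE8 = 1910701288.

1910701288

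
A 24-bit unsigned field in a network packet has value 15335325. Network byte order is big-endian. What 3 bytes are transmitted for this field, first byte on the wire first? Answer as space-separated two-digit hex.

15335325 in hexadecimal, padded to 24 bits, is 0xE9FF9D.
Split into bytes (most-significant first): E9 FF 9D.
Big-endian: lowest address holds the most-significant byte.
So the memory order matches the most-significant-first order: E9 FF 9D.

E9 FF 9D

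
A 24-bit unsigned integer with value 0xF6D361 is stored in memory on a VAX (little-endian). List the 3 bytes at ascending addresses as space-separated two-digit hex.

Split into bytes (most-significant first): F6 D3 61.
In little-endian order the low byte comes first in memory.
So at ascending addresses the bytes are 61 D3 F6.

61 D3 F6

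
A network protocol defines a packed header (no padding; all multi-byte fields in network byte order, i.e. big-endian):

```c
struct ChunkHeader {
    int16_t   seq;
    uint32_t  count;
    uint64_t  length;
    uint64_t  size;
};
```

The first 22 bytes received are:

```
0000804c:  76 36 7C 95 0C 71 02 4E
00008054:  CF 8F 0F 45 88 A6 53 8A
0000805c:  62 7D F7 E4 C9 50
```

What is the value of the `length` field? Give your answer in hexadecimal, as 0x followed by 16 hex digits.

0x024ECF8F0F4588A6

`length` follows `seq` (2 B), `count` (4 B), so it starts at offset 2 + 4 = 6 and occupies 8 bytes.
Bytes at offsets 6..13: 02 4E CF 8F 0F 45 88 A6.
In big-endian order the high byte comes first in memory.
The bytes are already most-significant first: 0x024ECF8F0F4588A6.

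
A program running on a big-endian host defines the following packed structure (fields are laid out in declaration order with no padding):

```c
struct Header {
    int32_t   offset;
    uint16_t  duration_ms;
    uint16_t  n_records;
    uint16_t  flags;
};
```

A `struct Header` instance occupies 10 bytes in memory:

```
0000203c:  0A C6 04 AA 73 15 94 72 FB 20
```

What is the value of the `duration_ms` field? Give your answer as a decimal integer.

29461

`duration_ms` follows `offset` (4 bytes), so it starts at byte offset 4 and occupies 2 bytes.
Bytes at offsets 4..5: 73 15.
Big-endian stores the most-significant byte at the lowest address.
The bytes are already most-significant first: 0x7315.
0x7315 = 29461.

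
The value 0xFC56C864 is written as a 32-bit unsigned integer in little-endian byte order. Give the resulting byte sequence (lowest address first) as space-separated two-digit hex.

Split into bytes (most-significant first): FC 56 C8 64.
In little-endian order the low byte comes first in memory.
So at ascending addresses the bytes are 64 C8 56 FC.

64 C8 56 FC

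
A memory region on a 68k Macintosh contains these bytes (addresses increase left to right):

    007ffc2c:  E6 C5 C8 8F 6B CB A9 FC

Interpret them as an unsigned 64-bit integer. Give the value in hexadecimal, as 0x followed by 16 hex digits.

0xE6C5C88F6BCBA9FC

Big-endian: lowest address holds the most-significant byte.
The bytes are already most-significant first: 0xE6C5C88F6BCBA9FC.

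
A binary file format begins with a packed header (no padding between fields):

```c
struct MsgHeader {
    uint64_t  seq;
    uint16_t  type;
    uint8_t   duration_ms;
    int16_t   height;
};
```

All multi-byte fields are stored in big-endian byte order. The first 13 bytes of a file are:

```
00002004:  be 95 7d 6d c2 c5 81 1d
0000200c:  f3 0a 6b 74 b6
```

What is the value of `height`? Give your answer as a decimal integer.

`height` follows `seq` (8 B), `type` (2 B), `duration_ms` (1 B), so it starts at offset 8 + 2 + 1 = 11 and occupies 2 bytes.
Bytes at offsets 11..12: 74 B6.
Big-endian stores the most-significant byte at the lowest address.
The bytes are already most-significant first: 0x74B6.
0x74B6 = 29878.

29878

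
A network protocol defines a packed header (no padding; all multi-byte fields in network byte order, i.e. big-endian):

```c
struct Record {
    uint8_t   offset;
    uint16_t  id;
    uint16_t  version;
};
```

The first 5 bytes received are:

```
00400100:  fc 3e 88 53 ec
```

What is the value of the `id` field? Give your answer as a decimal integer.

`id` follows `offset` (1 byte), so it starts at byte offset 1 and occupies 2 bytes.
Bytes at offsets 1..2: 3E 88.
Big-endian: lowest address holds the most-significant byte.
The bytes are already most-significant first: 0x3E88.
0x3E88 = 16008.

16008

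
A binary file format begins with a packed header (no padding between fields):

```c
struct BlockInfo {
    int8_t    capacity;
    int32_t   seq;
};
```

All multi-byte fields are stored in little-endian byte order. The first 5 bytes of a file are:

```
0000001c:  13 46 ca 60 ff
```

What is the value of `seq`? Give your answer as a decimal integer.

-10433978

`seq` follows `capacity` (1 byte), so it starts at byte offset 1 and occupies 4 bytes.
Bytes at offsets 1..4: 46 CA 60 FF.
Little-endian: lowest address holds the least-significant byte.
Reassemble most-significant byte first: FF 60 CA 46 → 0xFF60CA46.
Top bit is set, so as a signed 32-bit value this is 0xFF60CA46 − 2^32 = -10433978.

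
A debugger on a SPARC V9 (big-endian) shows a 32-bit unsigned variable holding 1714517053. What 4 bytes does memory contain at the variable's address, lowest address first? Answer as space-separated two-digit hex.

1714517053 in hexadecimal, padded to 32 bits, is 0x6631743D.
Split into bytes (most-significant first): 66 31 74 3D.
Big-endian: lowest address holds the most-significant byte.
So the memory order matches the most-significant-first order: 66 31 74 3D.

66 31 74 3D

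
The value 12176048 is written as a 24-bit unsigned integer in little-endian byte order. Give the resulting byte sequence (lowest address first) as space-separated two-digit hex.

12176048 in hexadecimal, padded to 24 bits, is 0xB9CAB0.
Split into bytes (most-significant first): B9 CA B0.
Little-endian stores the least-significant byte at the lowest address.
So at ascending addresses the bytes are B0 CA B9.

B0 CA B9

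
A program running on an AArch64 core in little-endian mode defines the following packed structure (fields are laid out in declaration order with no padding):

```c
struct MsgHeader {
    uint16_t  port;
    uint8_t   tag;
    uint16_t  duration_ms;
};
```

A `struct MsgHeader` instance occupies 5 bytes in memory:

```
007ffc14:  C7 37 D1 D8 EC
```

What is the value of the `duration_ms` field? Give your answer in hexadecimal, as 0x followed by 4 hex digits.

`duration_ms` follows `port` (2 B), `tag` (1 B), so it starts at offset 2 + 1 = 3 and occupies 2 bytes.
Bytes at offsets 3..4: D8 EC.
In little-endian order the low byte comes first in memory.
Reassemble most-significant byte first: EC D8 → 0xECD8.

0xECD8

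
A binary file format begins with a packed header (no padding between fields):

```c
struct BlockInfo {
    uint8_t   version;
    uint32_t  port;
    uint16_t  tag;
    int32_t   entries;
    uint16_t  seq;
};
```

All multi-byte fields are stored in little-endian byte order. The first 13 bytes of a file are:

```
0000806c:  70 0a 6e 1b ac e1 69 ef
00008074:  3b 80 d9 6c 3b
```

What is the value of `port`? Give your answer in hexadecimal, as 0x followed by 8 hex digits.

`port` follows `version` (1 byte), so it starts at byte offset 1 and occupies 4 bytes.
Bytes at offsets 1..4: 0A 6E 1B AC.
In little-endian order the low byte comes first in memory.
Reassemble most-significant byte first: AC 1B 6E 0A → 0xAC1B6E0A.

0xAC1B6E0A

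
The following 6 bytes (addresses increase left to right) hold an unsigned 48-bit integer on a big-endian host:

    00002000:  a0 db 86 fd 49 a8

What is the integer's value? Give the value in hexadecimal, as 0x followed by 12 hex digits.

Big-endian stores the most-significant byte at the lowest address.
The bytes are already most-significant first: 0xA0DB86FD49A8.

0xA0DB86FD49A8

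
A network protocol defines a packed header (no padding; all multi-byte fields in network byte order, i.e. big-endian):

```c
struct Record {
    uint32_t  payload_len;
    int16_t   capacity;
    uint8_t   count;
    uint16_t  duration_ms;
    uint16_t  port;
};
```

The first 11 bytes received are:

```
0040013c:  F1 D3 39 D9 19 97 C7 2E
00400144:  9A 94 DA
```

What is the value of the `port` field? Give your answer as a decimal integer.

38106

`port` follows `payload_len` (4 B), `capacity` (2 B), `count` (1 B), `duration_ms` (2 B), so it starts at offset 4 + 2 + 1 + 2 = 9 and occupies 2 bytes.
Bytes at offsets 9..10: 94 DA.
Big-endian: lowest address holds the most-significant byte.
The bytes are already most-significant first: 0x94DA.
0x94DA = 38106.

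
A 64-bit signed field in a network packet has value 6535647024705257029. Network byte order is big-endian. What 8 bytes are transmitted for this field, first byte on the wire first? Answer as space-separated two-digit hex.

6535647024705257029 in hexadecimal, padded to 64 bits, is 0x5AB3485774E53E45.
Split into bytes (most-significant first): 5A B3 48 57 74 E5 3E 45.
In big-endian order the high byte comes first in memory.
So the memory order matches the most-significant-first order: 5A B3 48 57 74 E5 3E 45.

5A B3 48 57 74 E5 3E 45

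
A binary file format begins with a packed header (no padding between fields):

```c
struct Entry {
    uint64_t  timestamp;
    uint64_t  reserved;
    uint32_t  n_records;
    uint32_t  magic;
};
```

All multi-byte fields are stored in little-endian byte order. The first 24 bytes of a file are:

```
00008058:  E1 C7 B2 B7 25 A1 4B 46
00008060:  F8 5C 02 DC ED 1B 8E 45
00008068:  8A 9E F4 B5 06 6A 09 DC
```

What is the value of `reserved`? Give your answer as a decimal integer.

`reserved` follows `timestamp` (8 bytes), so it starts at byte offset 8 and occupies 8 bytes.
Bytes at offsets 8..15: F8 5C 02 DC ED 1B 8E 45.
In little-endian order the low byte comes first in memory.
Reassemble most-significant byte first: 45 8E 1B ED DC 02 5C F8 → 0x458E1BEDDC025CF8.
0x458E1BEDDC025CF8 = 5011974143722282232.

5011974143722282232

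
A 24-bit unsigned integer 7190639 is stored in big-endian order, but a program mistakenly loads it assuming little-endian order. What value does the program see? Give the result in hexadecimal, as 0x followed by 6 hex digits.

0x6FB86D

7190639 in 24-bit hexadecimal is 0x6DB86F.
Stored big-endian, the bytes at ascending addresses are 6D B8 6F.
Read back as little-endian, the first byte is least significant, giving 0x6FB86D.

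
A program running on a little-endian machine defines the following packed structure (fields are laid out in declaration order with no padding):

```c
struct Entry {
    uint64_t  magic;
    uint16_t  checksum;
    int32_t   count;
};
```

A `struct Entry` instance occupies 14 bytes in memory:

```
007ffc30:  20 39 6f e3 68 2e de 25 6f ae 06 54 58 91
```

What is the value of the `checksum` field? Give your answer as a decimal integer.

`checksum` follows `magic` (8 bytes), so it starts at byte offset 8 and occupies 2 bytes.
Bytes at offsets 8..9: 6F AE.
Little-endian: lowest address holds the least-significant byte.
Reassemble most-significant byte first: AE 6F → 0xAE6F.
0xAE6F = 44655.

44655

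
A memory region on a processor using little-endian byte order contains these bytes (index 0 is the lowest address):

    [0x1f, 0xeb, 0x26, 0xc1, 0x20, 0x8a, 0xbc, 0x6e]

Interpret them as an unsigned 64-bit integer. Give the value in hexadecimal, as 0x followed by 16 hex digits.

0x6EBC8A20C126EB1F

In little-endian order the low byte comes first in memory.
Reassemble most-significant byte first: 6E BC 8A 20 C1 26 EB 1F → 0x6EBC8A20C126EB1F.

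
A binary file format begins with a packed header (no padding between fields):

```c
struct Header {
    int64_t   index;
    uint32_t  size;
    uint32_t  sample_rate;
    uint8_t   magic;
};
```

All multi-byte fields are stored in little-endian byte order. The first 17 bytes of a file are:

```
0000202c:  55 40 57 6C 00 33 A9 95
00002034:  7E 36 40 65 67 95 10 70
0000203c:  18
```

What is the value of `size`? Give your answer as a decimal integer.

`size` follows `index` (8 bytes), so it starts at byte offset 8 and occupies 4 bytes.
Bytes at offsets 8..11: 7E 36 40 65.
Little-endian: lowest address holds the least-significant byte.
Reassemble most-significant byte first: 65 40 36 7E → 0x6540367E.
0x6540367E = 1698707070.

1698707070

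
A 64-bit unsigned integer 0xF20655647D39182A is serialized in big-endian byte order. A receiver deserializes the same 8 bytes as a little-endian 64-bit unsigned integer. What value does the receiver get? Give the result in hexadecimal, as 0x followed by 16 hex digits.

0x2A18397D645506F2

Stored big-endian, the bytes at ascending addresses are F2 06 55 64 7D 39 18 2A.
Read back as little-endian, the first byte is least significant, giving 0x2A18397D645506F2.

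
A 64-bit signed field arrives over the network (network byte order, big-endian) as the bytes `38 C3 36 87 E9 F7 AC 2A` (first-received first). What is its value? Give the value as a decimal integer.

4090172843956349994

Big-endian: lowest address holds the most-significant byte.
The bytes are already most-significant first: 0x38C33687E9F7AC2A.
0x38C33687E9F7AC2A = 4090172843956349994.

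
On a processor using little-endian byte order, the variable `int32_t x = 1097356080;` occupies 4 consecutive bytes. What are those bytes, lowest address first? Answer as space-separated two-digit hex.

30 53 68 41

1097356080 in hexadecimal, padded to 32 bits, is 0x41685330.
Split into bytes (most-significant first): 41 68 53 30.
Little-endian stores the least-significant byte at the lowest address.
So at ascending addresses the bytes are 30 53 68 41.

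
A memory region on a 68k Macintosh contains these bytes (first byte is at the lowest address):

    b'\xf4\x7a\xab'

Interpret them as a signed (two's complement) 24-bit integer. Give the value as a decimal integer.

-755029

In big-endian order the high byte comes first in memory.
The bytes are already most-significant first: 0xF47AAB.
Top bit is set, so as a signed 24-bit value this is 0xF47AAB − 2^24 = -755029.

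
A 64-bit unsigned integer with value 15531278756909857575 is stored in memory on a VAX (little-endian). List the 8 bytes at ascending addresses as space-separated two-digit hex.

15531278756909857575 in hexadecimal, padded to 64 bits, is 0xD78A2FBDBD2EBB27.
Split into bytes (most-significant first): D7 8A 2F BD BD 2E BB 27.
Little-endian: lowest address holds the least-significant byte.
So at ascending addresses the bytes are 27 BB 2E BD BD 2F 8A D7.

27 BB 2E BD BD 2F 8A D7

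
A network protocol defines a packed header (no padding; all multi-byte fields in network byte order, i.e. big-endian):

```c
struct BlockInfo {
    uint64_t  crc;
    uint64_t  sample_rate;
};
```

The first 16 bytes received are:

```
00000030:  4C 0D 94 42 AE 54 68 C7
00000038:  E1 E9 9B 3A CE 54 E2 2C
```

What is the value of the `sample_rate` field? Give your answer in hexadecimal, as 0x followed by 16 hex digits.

0xE1E99B3ACE54E22C

`sample_rate` follows `crc` (8 bytes), so it starts at byte offset 8 and occupies 8 bytes.
Bytes at offsets 8..15: E1 E9 9B 3A CE 54 E2 2C.
Big-endian stores the most-significant byte at the lowest address.
The bytes are already most-significant first: 0xE1E99B3ACE54E22C.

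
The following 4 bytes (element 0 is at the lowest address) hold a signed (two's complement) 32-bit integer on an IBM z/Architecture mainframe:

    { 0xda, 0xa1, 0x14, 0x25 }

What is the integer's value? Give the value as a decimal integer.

In big-endian order the high byte comes first in memory.
The bytes are already most-significant first: 0xDAA11425.
Top bit is set, so as a signed 32-bit value this is 0xDAA11425 − 2^32 = -626977755.

-626977755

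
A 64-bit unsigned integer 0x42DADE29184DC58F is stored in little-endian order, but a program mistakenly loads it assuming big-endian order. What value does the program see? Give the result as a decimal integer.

Stored little-endian, the bytes at ascending addresses are 8F C5 4D 18 29 DE DA 42.
Read back as big-endian, the last byte is least significant, giving 0x8FC54D1829DEDA42.
0x8FC54D1829DEDA42 = 10359771284012718658.

10359771284012718658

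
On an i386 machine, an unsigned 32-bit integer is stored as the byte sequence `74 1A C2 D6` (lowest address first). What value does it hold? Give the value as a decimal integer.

3603044980

Little-endian: lowest address holds the least-significant byte.
Reassemble most-significant byte first: D6 C2 1A 74 → 0xD6C21A74.
0xD6C21A74 = 3603044980.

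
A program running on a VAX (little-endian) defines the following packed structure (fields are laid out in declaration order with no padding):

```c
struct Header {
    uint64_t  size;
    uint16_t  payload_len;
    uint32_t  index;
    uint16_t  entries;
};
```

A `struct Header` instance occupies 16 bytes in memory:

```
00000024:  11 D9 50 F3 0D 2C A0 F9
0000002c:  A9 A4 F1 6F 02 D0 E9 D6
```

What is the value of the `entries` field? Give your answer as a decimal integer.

`entries` follows `size` (8 B), `payload_len` (2 B), `index` (4 B), so it starts at offset 8 + 2 + 4 = 14 and occupies 2 bytes.
Bytes at offsets 14..15: E9 D6.
Little-endian stores the least-significant byte at the lowest address.
Reassemble most-significant byte first: D6 E9 → 0xD6E9.
0xD6E9 = 55017.

55017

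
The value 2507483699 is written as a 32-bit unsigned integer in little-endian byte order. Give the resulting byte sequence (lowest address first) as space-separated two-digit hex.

2507483699 in hexadecimal, padded to 32 bits, is 0x95752A33.
Split into bytes (most-significant first): 95 75 2A 33.
Little-endian stores the least-significant byte at the lowest address.
So at ascending addresses the bytes are 33 2A 75 95.

33 2A 75 95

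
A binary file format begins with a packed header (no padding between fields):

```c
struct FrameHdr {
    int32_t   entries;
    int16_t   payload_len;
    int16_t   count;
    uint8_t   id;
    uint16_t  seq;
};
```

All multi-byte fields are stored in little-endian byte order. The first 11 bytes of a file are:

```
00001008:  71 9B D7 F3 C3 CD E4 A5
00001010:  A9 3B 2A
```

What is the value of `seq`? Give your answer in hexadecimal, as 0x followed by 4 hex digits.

`seq` follows `entries` (4 B), `payload_len` (2 B), `count` (2 B), `id` (1 B), so it starts at offset 4 + 2 + 2 + 1 = 9 and occupies 2 bytes.
Bytes at offsets 9..10: 3B 2A.
Little-endian: lowest address holds the least-significant byte.
Reassemble most-significant byte first: 2A 3B → 0x2A3B.

0x2A3B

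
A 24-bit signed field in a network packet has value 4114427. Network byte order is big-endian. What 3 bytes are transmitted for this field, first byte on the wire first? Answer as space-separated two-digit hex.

3E C7 FB

4114427 in hexadecimal, padded to 24 bits, is 0x3EC7FB.
Split into bytes (most-significant first): 3E C7 FB.
Big-endian stores the most-significant byte at the lowest address.
So the memory order matches the most-significant-first order: 3E C7 FB.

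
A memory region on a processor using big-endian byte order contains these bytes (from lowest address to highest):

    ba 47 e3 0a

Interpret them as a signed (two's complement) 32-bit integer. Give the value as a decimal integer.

-1169693942

Big-endian stores the most-significant byte at the lowest address.
The bytes are already most-significant first: 0xBA47E30A.
Top bit is set, so as a signed 32-bit value this is 0xBA47E30A − 2^32 = -1169693942.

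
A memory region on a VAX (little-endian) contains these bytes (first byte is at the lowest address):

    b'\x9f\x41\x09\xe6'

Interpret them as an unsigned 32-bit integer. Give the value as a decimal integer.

Little-endian stores the least-significant byte at the lowest address.
Reassemble most-significant byte first: E6 09 41 9F → 0xE609419F.
0xE609419F = 3859366303.

3859366303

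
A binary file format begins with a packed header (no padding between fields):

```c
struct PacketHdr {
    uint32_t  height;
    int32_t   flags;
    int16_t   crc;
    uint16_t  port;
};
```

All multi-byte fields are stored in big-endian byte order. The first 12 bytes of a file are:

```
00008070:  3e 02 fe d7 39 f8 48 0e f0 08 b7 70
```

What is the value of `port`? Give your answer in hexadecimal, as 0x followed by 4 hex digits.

`port` follows `height` (4 B), `flags` (4 B), `crc` (2 B), so it starts at offset 4 + 4 + 2 = 10 and occupies 2 bytes.
Bytes at offsets 10..11: B7 70.
Big-endian stores the most-significant byte at the lowest address.
The bytes are already most-significant first: 0xB770.

0xB770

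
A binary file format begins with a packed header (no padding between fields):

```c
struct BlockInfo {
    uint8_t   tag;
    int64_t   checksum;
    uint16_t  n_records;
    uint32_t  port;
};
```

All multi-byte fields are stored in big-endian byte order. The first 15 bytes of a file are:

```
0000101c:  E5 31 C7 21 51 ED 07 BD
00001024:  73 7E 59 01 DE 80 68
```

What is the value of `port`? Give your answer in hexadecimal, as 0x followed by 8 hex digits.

`port` follows `tag` (1 B), `checksum` (8 B), `n_records` (2 B), so it starts at offset 1 + 8 + 2 = 11 and occupies 4 bytes.
Bytes at offsets 11..14: 01 DE 80 68.
In big-endian order the high byte comes first in memory.
The bytes are already most-significant first: 0x01DE8068.

0x01DE8068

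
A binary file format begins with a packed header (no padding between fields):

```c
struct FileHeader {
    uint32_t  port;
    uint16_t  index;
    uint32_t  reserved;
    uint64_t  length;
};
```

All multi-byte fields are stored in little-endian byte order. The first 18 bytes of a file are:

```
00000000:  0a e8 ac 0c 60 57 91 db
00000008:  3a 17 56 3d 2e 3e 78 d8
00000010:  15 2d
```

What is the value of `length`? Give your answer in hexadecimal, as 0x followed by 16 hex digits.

`length` follows `port` (4 B), `index` (2 B), `reserved` (4 B), so it starts at offset 4 + 2 + 4 = 10 and occupies 8 bytes.
Bytes at offsets 10..17: 56 3D 2E 3E 78 D8 15 2D.
In little-endian order the low byte comes first in memory.
Reassemble most-significant byte first: 2D 15 D8 78 3E 2E 3D 56 → 0x2D15D8783E2E3D56.

0x2D15D8783E2E3D56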